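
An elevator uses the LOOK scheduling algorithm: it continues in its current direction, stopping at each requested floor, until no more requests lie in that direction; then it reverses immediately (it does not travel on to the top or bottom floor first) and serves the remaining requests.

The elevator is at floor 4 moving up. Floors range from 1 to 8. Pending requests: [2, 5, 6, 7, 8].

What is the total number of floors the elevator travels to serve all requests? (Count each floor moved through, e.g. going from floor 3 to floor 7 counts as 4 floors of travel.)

Start at floor 4 moving up, LOOK stop order: [5, 6, 7, 8, 2]
  4 → 5: |5-4| = 1, total = 1
  5 → 6: |6-5| = 1, total = 2
  6 → 7: |7-6| = 1, total = 3
  7 → 8: |8-7| = 1, total = 4
  8 → 2: |2-8| = 6, total = 10

Answer: 10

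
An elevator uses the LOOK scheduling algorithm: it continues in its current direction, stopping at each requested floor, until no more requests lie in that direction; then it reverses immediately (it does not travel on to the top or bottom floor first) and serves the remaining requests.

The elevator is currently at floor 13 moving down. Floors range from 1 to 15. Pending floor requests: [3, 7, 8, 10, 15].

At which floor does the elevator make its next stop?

Current floor: 13, direction: down
Requests above: [15]
Requests below: [3, 7, 8, 10]
Moving down and requests lie below → nearest below is max([3, 7, 8, 10]) = 10

Answer: 10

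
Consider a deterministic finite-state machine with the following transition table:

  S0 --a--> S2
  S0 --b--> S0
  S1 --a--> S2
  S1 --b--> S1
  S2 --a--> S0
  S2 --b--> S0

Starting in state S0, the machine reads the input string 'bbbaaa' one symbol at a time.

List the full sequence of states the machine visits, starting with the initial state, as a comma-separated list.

Start: S0
  read 'b': S0 --b--> S0
  read 'b': S0 --b--> S0
  read 'b': S0 --b--> S0
  read 'a': S0 --a--> S2
  read 'a': S2 --a--> S0
  read 'a': S0 --a--> S2

Answer: S0, S0, S0, S0, S2, S0, S2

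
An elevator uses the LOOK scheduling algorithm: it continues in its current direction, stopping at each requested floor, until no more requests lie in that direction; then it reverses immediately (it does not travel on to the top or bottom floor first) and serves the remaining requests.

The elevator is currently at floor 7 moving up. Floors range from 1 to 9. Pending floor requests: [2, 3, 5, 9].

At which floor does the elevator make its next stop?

Current floor: 7, direction: up
Requests above: [9]
Requests below: [2, 3, 5]
Moving up and requests lie above → nearest above is min([9]) = 9

Answer: 9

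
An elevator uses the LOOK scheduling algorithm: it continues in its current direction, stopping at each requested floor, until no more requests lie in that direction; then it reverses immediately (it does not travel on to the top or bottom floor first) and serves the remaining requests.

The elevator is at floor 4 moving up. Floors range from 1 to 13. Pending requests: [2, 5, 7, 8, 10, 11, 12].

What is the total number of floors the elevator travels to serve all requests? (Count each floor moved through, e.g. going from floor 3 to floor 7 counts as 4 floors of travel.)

Start at floor 4 moving up, LOOK stop order: [5, 7, 8, 10, 11, 12, 2]
  4 → 5: |5-4| = 1, total = 1
  5 → 7: |7-5| = 2, total = 3
  7 → 8: |8-7| = 1, total = 4
  8 → 10: |10-8| = 2, total = 6
  10 → 11: |11-10| = 1, total = 7
  11 → 12: |12-11| = 1, total = 8
  12 → 2: |2-12| = 10, total = 18

Answer: 18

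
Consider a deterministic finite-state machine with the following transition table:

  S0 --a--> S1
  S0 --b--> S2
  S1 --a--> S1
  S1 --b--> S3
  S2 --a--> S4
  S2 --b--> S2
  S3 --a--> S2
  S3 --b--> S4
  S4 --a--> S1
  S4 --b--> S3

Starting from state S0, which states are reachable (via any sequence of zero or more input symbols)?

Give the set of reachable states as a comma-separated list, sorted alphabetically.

Answer: S0, S1, S2, S3, S4

Derivation:
BFS from S0:
  visit S0: S0--a-->S1 (new), S0--b-->S2 (new)
  visit S1: S1--a-->S1 (seen), S1--b-->S3 (new)
  visit S2: S2--a-->S4 (new), S2--b-->S2 (seen)
  visit S3: S3--a-->S2 (seen), S3--b-->S4 (seen)
  visit S4: S4--a-->S1 (seen), S4--b-->S3 (seen)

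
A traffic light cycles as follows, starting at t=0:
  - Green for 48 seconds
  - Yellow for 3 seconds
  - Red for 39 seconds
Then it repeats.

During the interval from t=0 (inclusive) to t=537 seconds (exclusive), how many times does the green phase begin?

Answer: 6

Derivation:
Cycle = 48+3+39 = 90s
green phase starts at t = k*90 + 0 for k=0,1,2,...
Need k*90+0 < 537 → k < 5.967
k ∈ {0, ..., 5} → 6 starts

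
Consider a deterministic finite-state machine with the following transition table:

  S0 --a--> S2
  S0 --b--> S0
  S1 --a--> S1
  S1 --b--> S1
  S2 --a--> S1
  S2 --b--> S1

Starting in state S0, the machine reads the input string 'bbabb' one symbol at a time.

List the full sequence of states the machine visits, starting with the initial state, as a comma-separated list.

Answer: S0, S0, S0, S2, S1, S1

Derivation:
Start: S0
  read 'b': S0 --b--> S0
  read 'b': S0 --b--> S0
  read 'a': S0 --a--> S2
  read 'b': S2 --b--> S1
  read 'b': S1 --b--> S1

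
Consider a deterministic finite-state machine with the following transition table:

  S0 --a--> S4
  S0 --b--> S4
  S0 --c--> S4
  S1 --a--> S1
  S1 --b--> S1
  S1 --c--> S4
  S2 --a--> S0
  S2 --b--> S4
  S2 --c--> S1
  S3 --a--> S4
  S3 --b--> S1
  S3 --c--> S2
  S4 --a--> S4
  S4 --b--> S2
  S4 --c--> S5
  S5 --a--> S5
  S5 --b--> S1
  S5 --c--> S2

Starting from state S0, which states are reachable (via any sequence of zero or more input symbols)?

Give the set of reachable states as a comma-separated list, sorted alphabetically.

Answer: S0, S1, S2, S4, S5

Derivation:
BFS from S0:
  visit S0: S0--a-->S4 (new), S0--b-->S4 (seen), S0--c-->S4 (seen)
  visit S4: S4--a-->S4 (seen), S4--b-->S2 (new), S4--c-->S5 (new)
  visit S2: S2--a-->S0 (seen), S2--b-->S4 (seen), S2--c-->S1 (new)
  visit S5: S5--a-->S5 (seen), S5--b-->S1 (seen), S5--c-->S2 (seen)
  visit S1: S1--a-->S1 (seen), S1--b-->S1 (seen), S1--c-->S4 (seen)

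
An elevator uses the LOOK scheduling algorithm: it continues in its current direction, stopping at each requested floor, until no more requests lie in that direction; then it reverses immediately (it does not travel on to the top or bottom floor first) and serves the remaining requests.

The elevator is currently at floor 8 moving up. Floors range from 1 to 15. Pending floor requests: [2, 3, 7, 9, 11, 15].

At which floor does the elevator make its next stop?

Current floor: 8, direction: up
Requests above: [9, 11, 15]
Requests below: [2, 3, 7]
Moving up and requests lie above → nearest above is min([9, 11, 15]) = 9

Answer: 9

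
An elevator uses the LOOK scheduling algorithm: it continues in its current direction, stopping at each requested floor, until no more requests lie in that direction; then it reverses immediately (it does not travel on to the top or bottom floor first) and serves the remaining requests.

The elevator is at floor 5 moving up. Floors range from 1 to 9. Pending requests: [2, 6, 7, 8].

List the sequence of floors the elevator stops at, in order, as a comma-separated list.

Current: 5, moving UP
Serve above first (ascending): [6, 7, 8]
Then reverse, serve below (descending): [2]

Answer: 6, 7, 8, 2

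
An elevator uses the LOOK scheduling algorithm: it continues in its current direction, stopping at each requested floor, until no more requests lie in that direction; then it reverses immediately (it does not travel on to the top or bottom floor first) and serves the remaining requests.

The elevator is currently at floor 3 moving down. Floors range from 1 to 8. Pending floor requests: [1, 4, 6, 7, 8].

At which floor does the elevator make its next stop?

Current floor: 3, direction: down
Requests above: [4, 6, 7, 8]
Requests below: [1]
Moving down and requests lie below → nearest below is max([1]) = 1

Answer: 1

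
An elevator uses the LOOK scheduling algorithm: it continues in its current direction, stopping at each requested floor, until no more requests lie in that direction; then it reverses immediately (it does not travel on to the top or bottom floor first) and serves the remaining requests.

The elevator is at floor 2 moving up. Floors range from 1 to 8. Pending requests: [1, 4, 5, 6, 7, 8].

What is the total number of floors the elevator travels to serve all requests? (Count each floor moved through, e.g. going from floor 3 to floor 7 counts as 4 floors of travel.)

Answer: 13

Derivation:
Start at floor 2 moving up, LOOK stop order: [4, 5, 6, 7, 8, 1]
  2 → 4: |4-2| = 2, total = 2
  4 → 5: |5-4| = 1, total = 3
  5 → 6: |6-5| = 1, total = 4
  6 → 7: |7-6| = 1, total = 5
  7 → 8: |8-7| = 1, total = 6
  8 → 1: |1-8| = 7, total = 13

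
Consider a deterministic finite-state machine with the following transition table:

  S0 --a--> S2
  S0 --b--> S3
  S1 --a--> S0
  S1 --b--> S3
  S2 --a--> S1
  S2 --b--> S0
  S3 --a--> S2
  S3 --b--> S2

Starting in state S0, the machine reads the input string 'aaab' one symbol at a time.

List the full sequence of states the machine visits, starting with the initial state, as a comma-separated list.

Answer: S0, S2, S1, S0, S3

Derivation:
Start: S0
  read 'a': S0 --a--> S2
  read 'a': S2 --a--> S1
  read 'a': S1 --a--> S0
  read 'b': S0 --b--> S3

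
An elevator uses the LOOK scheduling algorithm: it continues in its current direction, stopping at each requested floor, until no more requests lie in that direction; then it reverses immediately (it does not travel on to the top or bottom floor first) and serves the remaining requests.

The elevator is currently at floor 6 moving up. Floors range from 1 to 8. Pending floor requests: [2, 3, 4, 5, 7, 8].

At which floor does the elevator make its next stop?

Current floor: 6, direction: up
Requests above: [7, 8]
Requests below: [2, 3, 4, 5]
Moving up and requests lie above → nearest above is min([7, 8]) = 7

Answer: 7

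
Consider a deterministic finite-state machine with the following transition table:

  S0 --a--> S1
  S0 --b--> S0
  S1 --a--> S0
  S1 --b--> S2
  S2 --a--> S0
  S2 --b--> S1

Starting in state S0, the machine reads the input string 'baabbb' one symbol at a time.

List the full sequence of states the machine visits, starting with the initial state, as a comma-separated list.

Start: S0
  read 'b': S0 --b--> S0
  read 'a': S0 --a--> S1
  read 'a': S1 --a--> S0
  read 'b': S0 --b--> S0
  read 'b': S0 --b--> S0
  read 'b': S0 --b--> S0

Answer: S0, S0, S1, S0, S0, S0, S0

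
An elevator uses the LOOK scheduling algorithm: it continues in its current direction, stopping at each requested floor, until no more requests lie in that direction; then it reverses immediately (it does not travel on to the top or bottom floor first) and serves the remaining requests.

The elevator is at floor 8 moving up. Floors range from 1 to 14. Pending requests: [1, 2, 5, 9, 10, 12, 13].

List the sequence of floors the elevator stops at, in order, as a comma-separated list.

Current: 8, moving UP
Serve above first (ascending): [9, 10, 12, 13]
Then reverse, serve below (descending): [5, 2, 1]

Answer: 9, 10, 12, 13, 5, 2, 1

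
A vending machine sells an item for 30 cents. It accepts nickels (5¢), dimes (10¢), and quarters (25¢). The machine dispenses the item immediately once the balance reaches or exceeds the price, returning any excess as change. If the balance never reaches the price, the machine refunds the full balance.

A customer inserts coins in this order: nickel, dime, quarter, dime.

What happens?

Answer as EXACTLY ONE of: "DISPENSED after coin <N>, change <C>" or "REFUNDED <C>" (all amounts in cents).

Answer: DISPENSED after coin 3, change 10

Derivation:
Price: 30¢
Coin 1 (nickel, 5¢): balance = 5¢
Coin 2 (dime, 10¢): balance = 15¢
Coin 3 (quarter, 25¢): balance = 40¢
  → balance >= price → DISPENSE, change = 40 - 30 = 10¢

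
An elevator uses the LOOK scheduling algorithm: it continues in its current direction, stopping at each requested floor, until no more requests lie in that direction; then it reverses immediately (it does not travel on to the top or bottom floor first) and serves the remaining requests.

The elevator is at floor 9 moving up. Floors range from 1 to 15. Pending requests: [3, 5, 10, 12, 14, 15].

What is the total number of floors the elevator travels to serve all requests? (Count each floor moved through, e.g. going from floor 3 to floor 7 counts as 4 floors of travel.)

Answer: 18

Derivation:
Start at floor 9 moving up, LOOK stop order: [10, 12, 14, 15, 5, 3]
  9 → 10: |10-9| = 1, total = 1
  10 → 12: |12-10| = 2, total = 3
  12 → 14: |14-12| = 2, total = 5
  14 → 15: |15-14| = 1, total = 6
  15 → 5: |5-15| = 10, total = 16
  5 → 3: |3-5| = 2, total = 18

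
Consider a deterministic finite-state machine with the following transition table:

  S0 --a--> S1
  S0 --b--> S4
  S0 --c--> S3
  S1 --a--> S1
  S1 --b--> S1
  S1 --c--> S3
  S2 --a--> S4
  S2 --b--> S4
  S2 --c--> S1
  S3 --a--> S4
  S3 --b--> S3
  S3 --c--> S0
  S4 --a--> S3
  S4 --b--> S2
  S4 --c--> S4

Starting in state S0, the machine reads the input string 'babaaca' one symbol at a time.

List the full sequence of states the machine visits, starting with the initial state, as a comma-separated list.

Start: S0
  read 'b': S0 --b--> S4
  read 'a': S4 --a--> S3
  read 'b': S3 --b--> S3
  read 'a': S3 --a--> S4
  read 'a': S4 --a--> S3
  read 'c': S3 --c--> S0
  read 'a': S0 --a--> S1

Answer: S0, S4, S3, S3, S4, S3, S0, S1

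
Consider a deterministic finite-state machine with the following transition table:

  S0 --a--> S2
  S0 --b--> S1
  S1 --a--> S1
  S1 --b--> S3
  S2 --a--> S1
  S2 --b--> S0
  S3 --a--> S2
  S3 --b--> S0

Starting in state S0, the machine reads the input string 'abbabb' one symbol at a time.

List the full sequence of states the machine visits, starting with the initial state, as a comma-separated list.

Start: S0
  read 'a': S0 --a--> S2
  read 'b': S2 --b--> S0
  read 'b': S0 --b--> S1
  read 'a': S1 --a--> S1
  read 'b': S1 --b--> S3
  read 'b': S3 --b--> S0

Answer: S0, S2, S0, S1, S1, S3, S0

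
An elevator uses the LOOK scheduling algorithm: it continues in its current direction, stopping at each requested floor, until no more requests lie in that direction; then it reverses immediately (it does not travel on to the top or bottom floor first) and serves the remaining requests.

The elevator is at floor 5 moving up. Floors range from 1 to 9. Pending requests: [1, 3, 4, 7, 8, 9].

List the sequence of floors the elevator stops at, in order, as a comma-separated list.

Current: 5, moving UP
Serve above first (ascending): [7, 8, 9]
Then reverse, serve below (descending): [4, 3, 1]

Answer: 7, 8, 9, 4, 3, 1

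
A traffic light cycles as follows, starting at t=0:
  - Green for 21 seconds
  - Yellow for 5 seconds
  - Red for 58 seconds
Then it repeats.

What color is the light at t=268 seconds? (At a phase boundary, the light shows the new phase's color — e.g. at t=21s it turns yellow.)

Cycle length = 21 + 5 + 58 = 84s
t = 268, phase_t = 268 mod 84 = 16
16 < 21 (green end) → GREEN

Answer: green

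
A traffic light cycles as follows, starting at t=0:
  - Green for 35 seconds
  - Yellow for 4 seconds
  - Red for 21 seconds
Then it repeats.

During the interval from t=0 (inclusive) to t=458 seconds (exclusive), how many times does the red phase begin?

Cycle = 35+4+21 = 60s
red phase starts at t = k*60 + 39 for k=0,1,2,...
Need k*60+39 < 458 → k < 6.983
k ∈ {0, ..., 6} → 7 starts

Answer: 7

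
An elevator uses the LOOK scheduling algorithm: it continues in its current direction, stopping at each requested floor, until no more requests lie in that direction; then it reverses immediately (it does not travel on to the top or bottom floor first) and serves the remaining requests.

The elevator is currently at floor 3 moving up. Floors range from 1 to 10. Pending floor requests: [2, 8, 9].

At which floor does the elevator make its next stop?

Current floor: 3, direction: up
Requests above: [8, 9]
Requests below: [2]
Moving up and requests lie above → nearest above is min([8, 9]) = 8

Answer: 8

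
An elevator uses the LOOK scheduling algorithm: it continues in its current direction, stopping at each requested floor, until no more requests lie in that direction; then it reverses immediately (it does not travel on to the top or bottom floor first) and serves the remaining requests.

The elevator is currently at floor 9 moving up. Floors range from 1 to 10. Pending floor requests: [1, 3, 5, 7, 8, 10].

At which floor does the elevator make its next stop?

Answer: 10

Derivation:
Current floor: 9, direction: up
Requests above: [10]
Requests below: [1, 3, 5, 7, 8]
Moving up and requests lie above → nearest above is min([10]) = 10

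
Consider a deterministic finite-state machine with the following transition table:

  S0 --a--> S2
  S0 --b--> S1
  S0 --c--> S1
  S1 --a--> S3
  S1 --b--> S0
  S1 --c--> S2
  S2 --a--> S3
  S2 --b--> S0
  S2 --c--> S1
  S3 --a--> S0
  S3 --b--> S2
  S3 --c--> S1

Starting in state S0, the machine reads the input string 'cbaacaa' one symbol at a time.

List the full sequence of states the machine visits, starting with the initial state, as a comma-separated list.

Start: S0
  read 'c': S0 --c--> S1
  read 'b': S1 --b--> S0
  read 'a': S0 --a--> S2
  read 'a': S2 --a--> S3
  read 'c': S3 --c--> S1
  read 'a': S1 --a--> S3
  read 'a': S3 --a--> S0

Answer: S0, S1, S0, S2, S3, S1, S3, S0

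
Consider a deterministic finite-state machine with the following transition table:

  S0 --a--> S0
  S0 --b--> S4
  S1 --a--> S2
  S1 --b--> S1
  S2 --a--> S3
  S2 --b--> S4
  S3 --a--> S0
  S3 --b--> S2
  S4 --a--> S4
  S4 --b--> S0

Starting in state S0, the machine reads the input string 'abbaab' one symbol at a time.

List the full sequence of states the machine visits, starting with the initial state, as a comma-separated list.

Answer: S0, S0, S4, S0, S0, S0, S4

Derivation:
Start: S0
  read 'a': S0 --a--> S0
  read 'b': S0 --b--> S4
  read 'b': S4 --b--> S0
  read 'a': S0 --a--> S0
  read 'a': S0 --a--> S0
  read 'b': S0 --b--> S4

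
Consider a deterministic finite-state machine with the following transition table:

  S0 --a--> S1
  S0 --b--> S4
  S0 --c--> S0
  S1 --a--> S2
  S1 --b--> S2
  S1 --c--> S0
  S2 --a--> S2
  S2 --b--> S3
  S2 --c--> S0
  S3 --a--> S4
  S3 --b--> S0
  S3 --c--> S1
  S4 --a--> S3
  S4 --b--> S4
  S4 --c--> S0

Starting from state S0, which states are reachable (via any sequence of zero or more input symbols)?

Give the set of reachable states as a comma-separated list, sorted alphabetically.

Answer: S0, S1, S2, S3, S4

Derivation:
BFS from S0:
  visit S0: S0--a-->S1 (new), S0--b-->S4 (new), S0--c-->S0 (seen)
  visit S1: S1--a-->S2 (new), S1--b-->S2 (seen), S1--c-->S0 (seen)
  visit S4: S4--a-->S3 (new), S4--b-->S4 (seen), S4--c-->S0 (seen)
  visit S2: S2--a-->S2 (seen), S2--b-->S3 (seen), S2--c-->S0 (seen)
  visit S3: S3--a-->S4 (seen), S3--b-->S0 (seen), S3--c-->S1 (seen)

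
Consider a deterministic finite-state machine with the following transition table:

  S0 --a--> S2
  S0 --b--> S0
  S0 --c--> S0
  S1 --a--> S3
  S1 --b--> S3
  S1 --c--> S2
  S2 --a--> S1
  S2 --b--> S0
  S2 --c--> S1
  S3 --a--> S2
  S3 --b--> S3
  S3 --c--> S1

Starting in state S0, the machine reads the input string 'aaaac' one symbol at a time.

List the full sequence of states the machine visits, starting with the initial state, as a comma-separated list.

Start: S0
  read 'a': S0 --a--> S2
  read 'a': S2 --a--> S1
  read 'a': S1 --a--> S3
  read 'a': S3 --a--> S2
  read 'c': S2 --c--> S1

Answer: S0, S2, S1, S3, S2, S1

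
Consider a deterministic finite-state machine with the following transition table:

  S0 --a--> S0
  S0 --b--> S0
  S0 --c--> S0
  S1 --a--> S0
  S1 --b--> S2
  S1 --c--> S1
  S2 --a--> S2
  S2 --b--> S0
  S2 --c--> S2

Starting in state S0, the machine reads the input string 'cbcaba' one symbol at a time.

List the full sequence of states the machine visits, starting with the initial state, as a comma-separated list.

Start: S0
  read 'c': S0 --c--> S0
  read 'b': S0 --b--> S0
  read 'c': S0 --c--> S0
  read 'a': S0 --a--> S0
  read 'b': S0 --b--> S0
  read 'a': S0 --a--> S0

Answer: S0, S0, S0, S0, S0, S0, S0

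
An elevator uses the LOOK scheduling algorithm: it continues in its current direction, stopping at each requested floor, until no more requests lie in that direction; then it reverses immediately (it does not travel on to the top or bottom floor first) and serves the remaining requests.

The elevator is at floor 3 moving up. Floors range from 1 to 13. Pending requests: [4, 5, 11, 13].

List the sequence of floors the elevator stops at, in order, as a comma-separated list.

Current: 3, moving UP
Serve above first (ascending): [4, 5, 11, 13]
Then reverse, serve below (descending): []

Answer: 4, 5, 11, 13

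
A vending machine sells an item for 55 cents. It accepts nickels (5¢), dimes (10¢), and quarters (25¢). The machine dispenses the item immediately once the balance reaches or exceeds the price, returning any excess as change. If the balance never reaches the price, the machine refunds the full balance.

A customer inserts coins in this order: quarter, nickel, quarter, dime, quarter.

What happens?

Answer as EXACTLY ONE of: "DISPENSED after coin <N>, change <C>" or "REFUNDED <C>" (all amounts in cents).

Price: 55¢
Coin 1 (quarter, 25¢): balance = 25¢
Coin 2 (nickel, 5¢): balance = 30¢
Coin 3 (quarter, 25¢): balance = 55¢
  → balance >= price → DISPENSE, change = 55 - 55 = 0¢

Answer: DISPENSED after coin 3, change 0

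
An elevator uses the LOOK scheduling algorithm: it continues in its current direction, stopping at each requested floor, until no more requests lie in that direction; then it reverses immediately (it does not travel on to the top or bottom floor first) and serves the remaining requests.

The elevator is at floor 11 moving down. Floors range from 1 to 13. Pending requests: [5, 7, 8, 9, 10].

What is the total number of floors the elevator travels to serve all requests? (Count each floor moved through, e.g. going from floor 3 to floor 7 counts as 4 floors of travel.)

Start at floor 11 moving down, LOOK stop order: [10, 9, 8, 7, 5]
  11 → 10: |10-11| = 1, total = 1
  10 → 9: |9-10| = 1, total = 2
  9 → 8: |8-9| = 1, total = 3
  8 → 7: |7-8| = 1, total = 4
  7 → 5: |5-7| = 2, total = 6

Answer: 6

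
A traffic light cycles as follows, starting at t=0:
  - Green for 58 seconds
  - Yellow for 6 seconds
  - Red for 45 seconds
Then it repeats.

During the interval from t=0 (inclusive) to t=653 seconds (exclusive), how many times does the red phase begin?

Cycle = 58+6+45 = 109s
red phase starts at t = k*109 + 64 for k=0,1,2,...
Need k*109+64 < 653 → k < 5.404
k ∈ {0, ..., 5} → 6 starts

Answer: 6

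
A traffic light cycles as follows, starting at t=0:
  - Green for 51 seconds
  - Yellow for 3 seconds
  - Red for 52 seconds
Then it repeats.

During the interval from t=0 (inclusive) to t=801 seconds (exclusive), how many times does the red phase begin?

Answer: 8

Derivation:
Cycle = 51+3+52 = 106s
red phase starts at t = k*106 + 54 for k=0,1,2,...
Need k*106+54 < 801 → k < 7.047
k ∈ {0, ..., 7} → 8 starts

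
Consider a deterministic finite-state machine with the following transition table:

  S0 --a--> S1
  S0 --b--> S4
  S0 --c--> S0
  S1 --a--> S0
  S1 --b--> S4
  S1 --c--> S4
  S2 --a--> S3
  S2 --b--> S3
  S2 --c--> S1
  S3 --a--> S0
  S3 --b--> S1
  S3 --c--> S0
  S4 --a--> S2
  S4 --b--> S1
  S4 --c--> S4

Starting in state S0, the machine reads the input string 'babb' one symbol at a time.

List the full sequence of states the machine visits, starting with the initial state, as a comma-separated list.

Start: S0
  read 'b': S0 --b--> S4
  read 'a': S4 --a--> S2
  read 'b': S2 --b--> S3
  read 'b': S3 --b--> S1

Answer: S0, S4, S2, S3, S1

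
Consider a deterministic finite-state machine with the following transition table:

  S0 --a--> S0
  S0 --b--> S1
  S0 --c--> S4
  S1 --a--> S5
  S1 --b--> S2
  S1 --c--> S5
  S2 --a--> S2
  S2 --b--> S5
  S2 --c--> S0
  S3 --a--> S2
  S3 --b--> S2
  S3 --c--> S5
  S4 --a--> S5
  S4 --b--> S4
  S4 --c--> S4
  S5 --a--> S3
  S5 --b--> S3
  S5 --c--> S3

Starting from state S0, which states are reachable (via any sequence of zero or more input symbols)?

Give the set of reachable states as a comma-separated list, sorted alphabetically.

BFS from S0:
  visit S0: S0--a-->S0 (seen), S0--b-->S1 (new), S0--c-->S4 (new)
  visit S1: S1--a-->S5 (new), S1--b-->S2 (new), S1--c-->S5 (seen)
  visit S4: S4--a-->S5 (seen), S4--b-->S4 (seen), S4--c-->S4 (seen)
  visit S5: S5--a-->S3 (new), S5--b-->S3 (seen), S5--c-->S3 (seen)
  visit S2: S2--a-->S2 (seen), S2--b-->S5 (seen), S2--c-->S0 (seen)
  visit S3: S3--a-->S2 (seen), S3--b-->S2 (seen), S3--c-->S5 (seen)

Answer: S0, S1, S2, S3, S4, S5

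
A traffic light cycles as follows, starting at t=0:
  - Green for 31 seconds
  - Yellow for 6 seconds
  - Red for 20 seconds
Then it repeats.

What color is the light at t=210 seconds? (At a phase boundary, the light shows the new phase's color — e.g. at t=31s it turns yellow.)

Cycle length = 31 + 6 + 20 = 57s
t = 210, phase_t = 210 mod 57 = 39
39 >= 37 → RED

Answer: red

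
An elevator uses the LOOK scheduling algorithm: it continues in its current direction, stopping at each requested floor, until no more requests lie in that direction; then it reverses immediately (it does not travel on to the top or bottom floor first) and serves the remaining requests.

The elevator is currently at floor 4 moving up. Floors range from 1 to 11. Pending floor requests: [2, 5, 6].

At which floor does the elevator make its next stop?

Current floor: 4, direction: up
Requests above: [5, 6]
Requests below: [2]
Moving up and requests lie above → nearest above is min([5, 6]) = 5

Answer: 5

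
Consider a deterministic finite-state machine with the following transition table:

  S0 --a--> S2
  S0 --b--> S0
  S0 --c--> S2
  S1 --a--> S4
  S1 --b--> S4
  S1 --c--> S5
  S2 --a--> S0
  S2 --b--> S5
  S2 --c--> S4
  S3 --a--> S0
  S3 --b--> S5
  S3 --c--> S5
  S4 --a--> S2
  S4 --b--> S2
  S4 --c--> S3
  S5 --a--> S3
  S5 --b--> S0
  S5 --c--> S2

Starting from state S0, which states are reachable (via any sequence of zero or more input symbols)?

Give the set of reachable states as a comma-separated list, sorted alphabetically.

BFS from S0:
  visit S0: S0--a-->S2 (new), S0--b-->S0 (seen), S0--c-->S2 (seen)
  visit S2: S2--a-->S0 (seen), S2--b-->S5 (new), S2--c-->S4 (new)
  visit S5: S5--a-->S3 (new), S5--b-->S0 (seen), S5--c-->S2 (seen)
  visit S4: S4--a-->S2 (seen), S4--b-->S2 (seen), S4--c-->S3 (seen)
  visit S3: S3--a-->S0 (seen), S3--b-->S5 (seen), S3--c-->S5 (seen)

Answer: S0, S2, S3, S4, S5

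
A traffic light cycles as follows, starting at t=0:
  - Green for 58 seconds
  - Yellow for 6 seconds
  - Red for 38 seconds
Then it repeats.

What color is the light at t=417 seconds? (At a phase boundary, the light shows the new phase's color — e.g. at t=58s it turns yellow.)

Cycle length = 58 + 6 + 38 = 102s
t = 417, phase_t = 417 mod 102 = 9
9 < 58 (green end) → GREEN

Answer: green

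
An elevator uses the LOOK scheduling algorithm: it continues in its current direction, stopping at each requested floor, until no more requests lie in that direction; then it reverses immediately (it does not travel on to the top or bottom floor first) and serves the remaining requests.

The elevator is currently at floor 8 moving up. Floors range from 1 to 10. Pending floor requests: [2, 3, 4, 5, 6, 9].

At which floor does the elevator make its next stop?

Current floor: 8, direction: up
Requests above: [9]
Requests below: [2, 3, 4, 5, 6]
Moving up and requests lie above → nearest above is min([9]) = 9

Answer: 9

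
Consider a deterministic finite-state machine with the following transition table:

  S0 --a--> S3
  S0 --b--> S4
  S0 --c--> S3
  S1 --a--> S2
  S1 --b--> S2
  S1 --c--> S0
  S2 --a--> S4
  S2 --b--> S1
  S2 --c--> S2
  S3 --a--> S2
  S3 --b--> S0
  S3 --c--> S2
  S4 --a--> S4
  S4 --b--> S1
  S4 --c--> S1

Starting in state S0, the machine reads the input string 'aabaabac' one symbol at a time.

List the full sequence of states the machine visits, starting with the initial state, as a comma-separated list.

Answer: S0, S3, S2, S1, S2, S4, S1, S2, S2

Derivation:
Start: S0
  read 'a': S0 --a--> S3
  read 'a': S3 --a--> S2
  read 'b': S2 --b--> S1
  read 'a': S1 --a--> S2
  read 'a': S2 --a--> S4
  read 'b': S4 --b--> S1
  read 'a': S1 --a--> S2
  read 'c': S2 --c--> S2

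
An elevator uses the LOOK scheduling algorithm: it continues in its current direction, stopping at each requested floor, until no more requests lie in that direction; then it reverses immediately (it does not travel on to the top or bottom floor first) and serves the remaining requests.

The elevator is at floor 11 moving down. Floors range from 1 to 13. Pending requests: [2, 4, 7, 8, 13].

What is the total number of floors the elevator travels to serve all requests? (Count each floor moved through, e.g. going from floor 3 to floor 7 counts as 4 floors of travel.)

Start at floor 11 moving down, LOOK stop order: [8, 7, 4, 2, 13]
  11 → 8: |8-11| = 3, total = 3
  8 → 7: |7-8| = 1, total = 4
  7 → 4: |4-7| = 3, total = 7
  4 → 2: |2-4| = 2, total = 9
  2 → 13: |13-2| = 11, total = 20

Answer: 20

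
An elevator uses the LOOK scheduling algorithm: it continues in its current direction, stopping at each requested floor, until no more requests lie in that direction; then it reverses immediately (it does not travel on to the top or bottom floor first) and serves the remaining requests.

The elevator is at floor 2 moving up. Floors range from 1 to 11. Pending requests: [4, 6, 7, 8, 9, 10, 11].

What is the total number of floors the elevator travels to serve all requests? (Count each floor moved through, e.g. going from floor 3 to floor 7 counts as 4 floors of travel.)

Answer: 9

Derivation:
Start at floor 2 moving up, LOOK stop order: [4, 6, 7, 8, 9, 10, 11]
  2 → 4: |4-2| = 2, total = 2
  4 → 6: |6-4| = 2, total = 4
  6 → 7: |7-6| = 1, total = 5
  7 → 8: |8-7| = 1, total = 6
  8 → 9: |9-8| = 1, total = 7
  9 → 10: |10-9| = 1, total = 8
  10 → 11: |11-10| = 1, total = 9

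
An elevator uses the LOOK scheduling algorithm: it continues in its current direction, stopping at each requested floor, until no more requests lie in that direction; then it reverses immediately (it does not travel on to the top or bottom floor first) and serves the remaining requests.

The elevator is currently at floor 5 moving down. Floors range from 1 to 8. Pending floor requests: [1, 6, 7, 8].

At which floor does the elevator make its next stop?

Answer: 1

Derivation:
Current floor: 5, direction: down
Requests above: [6, 7, 8]
Requests below: [1]
Moving down and requests lie below → nearest below is max([1]) = 1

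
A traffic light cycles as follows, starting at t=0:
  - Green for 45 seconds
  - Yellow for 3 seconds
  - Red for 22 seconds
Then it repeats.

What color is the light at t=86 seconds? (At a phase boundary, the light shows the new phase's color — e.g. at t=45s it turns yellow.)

Cycle length = 45 + 3 + 22 = 70s
t = 86, phase_t = 86 mod 70 = 16
16 < 45 (green end) → GREEN

Answer: green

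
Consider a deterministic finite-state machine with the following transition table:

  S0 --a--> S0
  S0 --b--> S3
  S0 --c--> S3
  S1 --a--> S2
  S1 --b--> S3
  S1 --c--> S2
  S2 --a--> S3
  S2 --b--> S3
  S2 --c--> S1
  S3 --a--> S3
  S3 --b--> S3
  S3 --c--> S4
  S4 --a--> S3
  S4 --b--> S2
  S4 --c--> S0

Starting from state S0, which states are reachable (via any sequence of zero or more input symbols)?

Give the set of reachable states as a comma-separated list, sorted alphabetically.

BFS from S0:
  visit S0: S0--a-->S0 (seen), S0--b-->S3 (new), S0--c-->S3 (seen)
  visit S3: S3--a-->S3 (seen), S3--b-->S3 (seen), S3--c-->S4 (new)
  visit S4: S4--a-->S3 (seen), S4--b-->S2 (new), S4--c-->S0 (seen)
  visit S2: S2--a-->S3 (seen), S2--b-->S3 (seen), S2--c-->S1 (new)
  visit S1: S1--a-->S2 (seen), S1--b-->S3 (seen), S1--c-->S2 (seen)

Answer: S0, S1, S2, S3, S4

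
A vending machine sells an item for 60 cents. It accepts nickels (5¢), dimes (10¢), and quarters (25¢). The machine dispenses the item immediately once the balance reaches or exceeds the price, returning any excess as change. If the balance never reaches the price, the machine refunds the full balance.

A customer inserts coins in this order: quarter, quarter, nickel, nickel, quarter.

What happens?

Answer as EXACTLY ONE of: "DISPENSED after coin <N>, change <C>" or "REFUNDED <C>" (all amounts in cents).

Price: 60¢
Coin 1 (quarter, 25¢): balance = 25¢
Coin 2 (quarter, 25¢): balance = 50¢
Coin 3 (nickel, 5¢): balance = 55¢
Coin 4 (nickel, 5¢): balance = 60¢
  → balance >= price → DISPENSE, change = 60 - 60 = 0¢

Answer: DISPENSED after coin 4, change 0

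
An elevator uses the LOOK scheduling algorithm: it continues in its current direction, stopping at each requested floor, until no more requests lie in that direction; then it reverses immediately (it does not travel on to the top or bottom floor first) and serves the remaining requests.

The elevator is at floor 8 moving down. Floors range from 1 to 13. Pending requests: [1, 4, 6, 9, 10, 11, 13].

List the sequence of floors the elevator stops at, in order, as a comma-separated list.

Current: 8, moving DOWN
Serve below first (descending): [6, 4, 1]
Then reverse, serve above (ascending): [9, 10, 11, 13]

Answer: 6, 4, 1, 9, 10, 11, 13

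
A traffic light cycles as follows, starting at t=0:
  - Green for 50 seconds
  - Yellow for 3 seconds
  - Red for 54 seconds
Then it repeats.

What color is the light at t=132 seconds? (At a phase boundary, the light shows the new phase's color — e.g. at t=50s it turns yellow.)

Cycle length = 50 + 3 + 54 = 107s
t = 132, phase_t = 132 mod 107 = 25
25 < 50 (green end) → GREEN

Answer: green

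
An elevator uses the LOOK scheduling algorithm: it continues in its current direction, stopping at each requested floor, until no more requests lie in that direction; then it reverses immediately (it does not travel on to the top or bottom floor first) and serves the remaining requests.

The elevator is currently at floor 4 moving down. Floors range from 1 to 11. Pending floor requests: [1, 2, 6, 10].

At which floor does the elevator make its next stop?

Current floor: 4, direction: down
Requests above: [6, 10]
Requests below: [1, 2]
Moving down and requests lie below → nearest below is max([1, 2]) = 2

Answer: 2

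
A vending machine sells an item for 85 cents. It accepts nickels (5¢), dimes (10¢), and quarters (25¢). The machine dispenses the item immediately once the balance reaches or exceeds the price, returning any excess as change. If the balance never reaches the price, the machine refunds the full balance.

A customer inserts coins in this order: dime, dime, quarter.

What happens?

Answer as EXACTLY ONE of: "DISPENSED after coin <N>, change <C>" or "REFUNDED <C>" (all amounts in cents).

Price: 85¢
Coin 1 (dime, 10¢): balance = 10¢
Coin 2 (dime, 10¢): balance = 20¢
Coin 3 (quarter, 25¢): balance = 45¢
All coins inserted, balance 45¢ < price 85¢ → REFUND 45¢

Answer: REFUNDED 45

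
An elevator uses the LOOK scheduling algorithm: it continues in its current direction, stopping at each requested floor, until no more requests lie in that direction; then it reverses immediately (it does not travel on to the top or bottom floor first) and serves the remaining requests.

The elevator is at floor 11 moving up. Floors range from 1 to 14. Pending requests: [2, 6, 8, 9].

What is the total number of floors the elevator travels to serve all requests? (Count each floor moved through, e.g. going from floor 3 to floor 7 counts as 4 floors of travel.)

Answer: 9

Derivation:
Start at floor 11 moving up, LOOK stop order: [9, 8, 6, 2]
  11 → 9: |9-11| = 2, total = 2
  9 → 8: |8-9| = 1, total = 3
  8 → 6: |6-8| = 2, total = 5
  6 → 2: |2-6| = 4, total = 9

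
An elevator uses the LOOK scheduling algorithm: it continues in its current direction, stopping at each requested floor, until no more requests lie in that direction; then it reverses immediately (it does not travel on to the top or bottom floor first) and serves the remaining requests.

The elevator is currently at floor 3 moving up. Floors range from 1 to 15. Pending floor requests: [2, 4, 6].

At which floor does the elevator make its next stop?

Answer: 4

Derivation:
Current floor: 3, direction: up
Requests above: [4, 6]
Requests below: [2]
Moving up and requests lie above → nearest above is min([4, 6]) = 4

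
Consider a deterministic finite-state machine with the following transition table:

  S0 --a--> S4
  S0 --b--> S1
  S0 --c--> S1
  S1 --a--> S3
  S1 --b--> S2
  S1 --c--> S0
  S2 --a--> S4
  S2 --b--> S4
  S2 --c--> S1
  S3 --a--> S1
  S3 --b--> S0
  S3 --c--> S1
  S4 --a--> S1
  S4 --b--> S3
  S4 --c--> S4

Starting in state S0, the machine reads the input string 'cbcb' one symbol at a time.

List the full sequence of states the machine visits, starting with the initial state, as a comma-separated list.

Answer: S0, S1, S2, S1, S2

Derivation:
Start: S0
  read 'c': S0 --c--> S1
  read 'b': S1 --b--> S2
  read 'c': S2 --c--> S1
  read 'b': S1 --b--> S2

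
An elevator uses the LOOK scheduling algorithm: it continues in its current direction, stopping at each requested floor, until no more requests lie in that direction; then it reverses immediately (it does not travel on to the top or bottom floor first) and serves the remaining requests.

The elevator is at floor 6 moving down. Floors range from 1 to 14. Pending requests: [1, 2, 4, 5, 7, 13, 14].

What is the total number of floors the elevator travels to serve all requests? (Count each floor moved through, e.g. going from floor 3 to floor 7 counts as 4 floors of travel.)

Start at floor 6 moving down, LOOK stop order: [5, 4, 2, 1, 7, 13, 14]
  6 → 5: |5-6| = 1, total = 1
  5 → 4: |4-5| = 1, total = 2
  4 → 2: |2-4| = 2, total = 4
  2 → 1: |1-2| = 1, total = 5
  1 → 7: |7-1| = 6, total = 11
  7 → 13: |13-7| = 6, total = 17
  13 → 14: |14-13| = 1, total = 18

Answer: 18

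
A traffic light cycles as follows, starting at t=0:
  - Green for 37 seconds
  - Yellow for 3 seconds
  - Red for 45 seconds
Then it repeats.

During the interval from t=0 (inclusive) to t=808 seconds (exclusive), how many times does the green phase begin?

Answer: 10

Derivation:
Cycle = 37+3+45 = 85s
green phase starts at t = k*85 + 0 for k=0,1,2,...
Need k*85+0 < 808 → k < 9.506
k ∈ {0, ..., 9} → 10 starts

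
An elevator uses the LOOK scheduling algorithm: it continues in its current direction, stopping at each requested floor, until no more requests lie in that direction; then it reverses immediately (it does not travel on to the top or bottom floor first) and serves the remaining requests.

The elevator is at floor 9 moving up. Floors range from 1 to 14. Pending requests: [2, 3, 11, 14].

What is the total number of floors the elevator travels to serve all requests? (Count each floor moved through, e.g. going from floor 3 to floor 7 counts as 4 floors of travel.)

Answer: 17

Derivation:
Start at floor 9 moving up, LOOK stop order: [11, 14, 3, 2]
  9 → 11: |11-9| = 2, total = 2
  11 → 14: |14-11| = 3, total = 5
  14 → 3: |3-14| = 11, total = 16
  3 → 2: |2-3| = 1, total = 17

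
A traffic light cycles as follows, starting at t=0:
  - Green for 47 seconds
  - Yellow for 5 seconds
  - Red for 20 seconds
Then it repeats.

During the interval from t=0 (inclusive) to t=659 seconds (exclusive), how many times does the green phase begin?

Cycle = 47+5+20 = 72s
green phase starts at t = k*72 + 0 for k=0,1,2,...
Need k*72+0 < 659 → k < 9.153
k ∈ {0, ..., 9} → 10 starts

Answer: 10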